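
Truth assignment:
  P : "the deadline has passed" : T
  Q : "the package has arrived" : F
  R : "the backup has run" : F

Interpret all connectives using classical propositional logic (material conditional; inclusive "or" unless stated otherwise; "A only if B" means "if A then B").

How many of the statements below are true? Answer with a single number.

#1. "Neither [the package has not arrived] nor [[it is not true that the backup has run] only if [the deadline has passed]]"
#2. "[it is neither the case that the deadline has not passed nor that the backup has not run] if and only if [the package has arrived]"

#1: Parsed as ~Q nor (~R -> P)

~Q = ~F = T
~R = ~F = T
~R -> P = T -> T = T
~Q nor (~R -> P) = T nor T = F
Thus #1 is false.

#2: Formalization: (~P nor ~R) <-> Q

~P = ~T = F
~R = ~F = T
~P nor ~R = F nor T = F
(~P nor ~R) <-> Q = F <-> F = T
Hence #2 is true.

Count: 1.

1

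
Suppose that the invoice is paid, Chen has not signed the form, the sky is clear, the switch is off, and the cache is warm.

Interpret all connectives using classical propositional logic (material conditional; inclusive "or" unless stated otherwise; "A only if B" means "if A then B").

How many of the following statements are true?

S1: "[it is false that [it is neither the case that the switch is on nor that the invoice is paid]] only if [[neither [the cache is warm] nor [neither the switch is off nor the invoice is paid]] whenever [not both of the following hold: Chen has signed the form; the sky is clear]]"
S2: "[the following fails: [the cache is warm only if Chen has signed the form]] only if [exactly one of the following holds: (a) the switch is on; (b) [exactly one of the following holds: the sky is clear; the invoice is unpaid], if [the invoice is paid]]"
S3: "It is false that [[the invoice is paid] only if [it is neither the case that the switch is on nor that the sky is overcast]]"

1

Let S = "the switch is on" (F), P = "the invoice is paid" (T), Q = "Chen has signed the form" (F), R = "the sky is overcast" (F), U = "the cache is warm" (T).

S1: In symbols: ¬(S ↓ P) → ((Q ↑ ¬R) → (U ↓ (¬S ↓ P)))

S ↓ P = F ↓ T = F
¬(S ↓ P) = ¬F = T
¬R = ¬F = T
Q ↑ ¬R = F ↑ T = T
¬S = ¬F = T
¬S ↓ P = T ↓ T = F
U ↓ (¬S ↓ P) = T ↓ F = F
(Q ↑ ¬R) → (U ↓ (¬S ↓ P)) = T → F = F
¬(S ↓ P) → ((Q ↑ ¬R) → (U ↓ (¬S ↓ P))) = T → F = F
So S1 is false.

S2: This is ¬(U → Q) → (S ⊕ (P → (¬R ⊕ ¬P))).

U → Q = T → F = F
¬(U → Q) = ¬F = T
¬R = ¬F = T
¬P = ¬T = F
¬R ⊕ ¬P = T ⊕ F = T
P → (¬R ⊕ ¬P) = T → T = T
S ⊕ (P → (¬R ⊕ ¬P)) = F ⊕ T = T
¬(U → Q) → (S ⊕ (P → (¬R ⊕ ¬P))) = T → T = T
Thus S2 is true.

S3: This is ¬(P → (S ↓ R)).

S ↓ R = F ↓ F = T
P → (S ↓ R) = T → T = T
¬(P → (S ↓ R)) = ¬T = F
Thus S3 is false.

True statements: 1 (S2).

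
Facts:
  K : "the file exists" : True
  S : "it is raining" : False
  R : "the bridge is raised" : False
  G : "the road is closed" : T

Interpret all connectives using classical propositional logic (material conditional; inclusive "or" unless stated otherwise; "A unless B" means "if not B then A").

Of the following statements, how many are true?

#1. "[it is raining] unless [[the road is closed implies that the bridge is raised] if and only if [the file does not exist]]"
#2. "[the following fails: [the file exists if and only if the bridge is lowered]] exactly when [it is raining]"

2

#1: This is S | ((G -> R) <-> ~K).

G -> R = T -> F = F
~K = ~T = F
(G -> R) <-> ~K = F <-> F = T
S | ((G -> R) <-> ~K) = F | T = T
Thus #1 is true.

#2: Parsed as ~(K <-> ~R) <-> S

~R = ~F = T
K <-> ~R = T <-> T = T
~(K <-> ~R) = ~T = F
~(K <-> ~R) <-> S = F <-> F = T
Hence #2 is true.

Count: 2.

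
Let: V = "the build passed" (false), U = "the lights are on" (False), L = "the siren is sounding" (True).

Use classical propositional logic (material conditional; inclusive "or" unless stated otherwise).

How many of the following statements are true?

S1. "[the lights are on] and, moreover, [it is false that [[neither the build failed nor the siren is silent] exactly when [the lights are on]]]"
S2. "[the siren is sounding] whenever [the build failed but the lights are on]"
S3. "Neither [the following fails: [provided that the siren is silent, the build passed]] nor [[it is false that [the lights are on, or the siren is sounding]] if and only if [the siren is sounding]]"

S1: In symbols: U ∧ ¬((¬V ↓ ¬L) ↔ U)

¬V = ¬F = T
¬L = ¬T = F
¬V ↓ ¬L = T ↓ F = F
(¬V ↓ ¬L) ↔ U = F ↔ F = T
¬((¬V ↓ ¬L) ↔ U) = ¬T = F
U ∧ ¬((¬V ↓ ¬L) ↔ U) = F ∧ F = F
Hence S1 is false.

S2: In symbols: (¬V ∧ U) → L

¬V = ¬F = T
¬V ∧ U = T ∧ F = F
(¬V ∧ U) → L = F → T = T
Hence S2 is true.

S3: In symbols: ¬(¬L → V) ↓ (¬(U ∨ L) ↔ L)

¬L = ¬T = F
¬L → V = F → F = T
¬(¬L → V) = ¬T = F
U ∨ L = F ∨ T = T
¬(U ∨ L) = ¬T = F
¬(U ∨ L) ↔ L = F ↔ T = F
¬(¬L → V) ↓ (¬(U ∨ L) ↔ L) = F ↓ F = T
Thus S3 is true.

Count: 2.

2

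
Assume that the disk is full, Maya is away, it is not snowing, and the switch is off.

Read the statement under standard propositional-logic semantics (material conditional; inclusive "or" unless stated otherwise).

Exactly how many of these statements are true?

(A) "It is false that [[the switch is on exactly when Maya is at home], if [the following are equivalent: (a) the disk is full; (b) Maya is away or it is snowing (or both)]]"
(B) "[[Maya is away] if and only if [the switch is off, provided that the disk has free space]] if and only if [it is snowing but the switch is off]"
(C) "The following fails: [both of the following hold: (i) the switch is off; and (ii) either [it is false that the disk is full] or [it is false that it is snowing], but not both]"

Let P = "the disk is full" (T), Q = "Maya is at home" (F), R = "it is snowing" (F), S = "the switch is on" (F).

(A): This is ~((P <-> (~Q | R)) -> (S <-> Q)).

~Q = ~F = T
~Q | R = T | F = T
P <-> (~Q | R) = T <-> T = T
S <-> Q = F <-> F = T
(P <-> (~Q | R)) -> (S <-> Q) = T -> T = T
~((P <-> (~Q | R)) -> (S <-> Q)) = ~T = F
So (A) is false.

(B): Formalization: (~Q <-> (~P -> ~S)) <-> (R & ~S)

~Q = ~F = T
~P = ~T = F
~S = ~F = T
~P -> ~S = F -> T = T
~Q <-> (~P -> ~S) = T <-> T = T
~S = ~F = T
R & ~S = F & T = F
(~Q <-> (~P -> ~S)) <-> (R & ~S) = T <-> F = F
Thus (B) is false.

(C): This is ~(~S & (~P xor ~R)).

~S = ~F = T
~P = ~T = F
~R = ~F = T
~P xor ~R = F xor T = T
~S & (~P xor ~R) = T & T = T
~(~S & (~P xor ~R)) = ~T = F
So (C) is false.

True statements: 0 (none).

0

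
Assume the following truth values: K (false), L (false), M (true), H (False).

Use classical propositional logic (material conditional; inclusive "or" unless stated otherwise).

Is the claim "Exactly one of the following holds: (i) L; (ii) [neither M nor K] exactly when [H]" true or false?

This is L xor ((M nor K) iff H).

M nor K = True nor False = False
(M nor K) iff H = False iff False = True
L xor ((M nor K) iff H) = False xor True = True

true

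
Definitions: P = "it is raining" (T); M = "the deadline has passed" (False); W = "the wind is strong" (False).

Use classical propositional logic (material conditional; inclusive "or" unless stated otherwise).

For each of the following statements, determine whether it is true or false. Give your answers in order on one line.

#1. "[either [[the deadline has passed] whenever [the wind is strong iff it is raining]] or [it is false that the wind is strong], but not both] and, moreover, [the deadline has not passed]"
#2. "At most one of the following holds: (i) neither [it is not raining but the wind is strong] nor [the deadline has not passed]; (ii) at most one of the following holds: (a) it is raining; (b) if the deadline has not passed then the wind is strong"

#1 False, #2 True

#1: This is (((W ↔ P) → M) ⊕ ¬W) ∧ ¬M.

W ↔ P = F ↔ T = F
(W ↔ P) → M = F → F = T
¬W = ¬F = T
((W ↔ P) → M) ⊕ ¬W = T ⊕ T = F
¬M = ¬F = T
(((W ↔ P) → M) ⊕ ¬W) ∧ ¬M = F ∧ T = F
Thus #1 is false.

#2: This is ((¬P ∧ W) ↓ ¬M) ↑ (P ↑ (¬M → W)).

¬P = ¬T = F
¬P ∧ W = F ∧ F = F
¬M = ¬F = T
(¬P ∧ W) ↓ ¬M = F ↓ T = F
¬M = ¬F = T
¬M → W = T → F = F
P ↑ (¬M → W) = T ↑ F = T
((¬P ∧ W) ↓ ¬M) ↑ (P ↑ (¬M → W)) = F ↑ T = T
Thus #2 is true.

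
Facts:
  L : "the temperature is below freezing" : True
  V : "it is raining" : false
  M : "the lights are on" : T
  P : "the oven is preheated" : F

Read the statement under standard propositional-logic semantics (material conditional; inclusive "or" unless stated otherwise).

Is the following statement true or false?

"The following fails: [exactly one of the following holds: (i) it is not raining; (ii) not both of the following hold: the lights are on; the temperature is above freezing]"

true

In symbols: ~(~V xor (M nand ~L))

~V = ~F = T
~L = ~T = F
M nand ~L = T nand F = T
~V xor (M nand ~L) = T xor T = F
~(~V xor (M nand ~L)) = ~F = T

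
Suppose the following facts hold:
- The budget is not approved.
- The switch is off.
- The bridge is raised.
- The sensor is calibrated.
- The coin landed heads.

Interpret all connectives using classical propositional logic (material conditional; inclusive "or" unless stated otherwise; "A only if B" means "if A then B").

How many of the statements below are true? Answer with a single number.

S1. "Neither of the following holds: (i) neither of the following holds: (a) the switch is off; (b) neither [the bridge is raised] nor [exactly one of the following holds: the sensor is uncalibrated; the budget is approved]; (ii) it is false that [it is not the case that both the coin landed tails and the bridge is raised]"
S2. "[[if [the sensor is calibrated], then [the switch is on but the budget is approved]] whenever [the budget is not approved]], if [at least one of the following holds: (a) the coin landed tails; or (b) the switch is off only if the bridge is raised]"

1

Let Q = "the switch is on" (False), R = "the bridge is raised" (True), S = "the sensor is calibrated" (True), P = "the budget is approved" (False), U = "the coin landed heads" (True).

S1: In symbols: (not Q nor (R nor (not S xor P))) nor not (not U nand R)

not Q = not False = True
not S = not True = False
not S xor P = False xor False = False
R nor (not S xor P) = True nor False = False
not Q nor (R nor (not S xor P)) = True nor False = False
not U = not True = False
not U nand R = False nand True = True
not (not U nand R) = not True = False
(not Q nor (R nor (not S xor P))) nor not (not U nand R) = False nor False = True
Thus S1 is true.

S2: Parsed as (not U or (not Q -> R)) -> (not P -> (S -> (Q and P)))

not U = not True = False
not Q = not False = True
not Q -> R = True -> True = True
not U or (not Q -> R) = False or True = True
not P = not False = True
Q and P = False and False = False
S -> (Q and P) = True -> False = False
not P -> (S -> (Q and P)) = True -> False = False
(not U or (not Q -> R)) -> (not P -> (S -> (Q and P))) = True -> False = False
Thus S2 is false.

True statements: 1.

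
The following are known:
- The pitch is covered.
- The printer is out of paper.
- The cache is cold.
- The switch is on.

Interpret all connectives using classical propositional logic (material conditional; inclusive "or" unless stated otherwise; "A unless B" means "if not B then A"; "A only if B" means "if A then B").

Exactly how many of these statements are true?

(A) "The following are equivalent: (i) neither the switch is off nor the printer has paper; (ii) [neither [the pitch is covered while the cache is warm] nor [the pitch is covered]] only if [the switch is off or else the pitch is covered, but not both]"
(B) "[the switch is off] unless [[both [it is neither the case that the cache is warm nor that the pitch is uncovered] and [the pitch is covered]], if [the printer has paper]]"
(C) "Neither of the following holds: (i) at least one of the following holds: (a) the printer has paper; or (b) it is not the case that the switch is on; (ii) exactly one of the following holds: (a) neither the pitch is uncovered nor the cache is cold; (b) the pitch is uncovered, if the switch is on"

3

Let S = "the switch is on" (T), Q = "the printer has paper" (F), P = "the pitch is covered" (T), R = "the cache is warm" (F).

(A): In symbols: (¬S ↓ Q) ↔ (((P ∧ R) ↓ P) → (¬S ⊕ P))

¬S = ¬T = F
¬S ↓ Q = F ↓ F = T
P ∧ R = T ∧ F = F
(P ∧ R) ↓ P = F ↓ T = F
¬S = ¬T = F
¬S ⊕ P = F ⊕ T = T
((P ∧ R) ↓ P) → (¬S ⊕ P) = F → T = T
(¬S ↓ Q) ↔ (((P ∧ R) ↓ P) → (¬S ⊕ P)) = T ↔ T = T
Thus (A) is true.

(B): Parsed as ¬S ∨ (Q → ((R ↓ ¬P) ∧ P))

¬S = ¬T = F
¬P = ¬T = F
R ↓ ¬P = F ↓ F = T
(R ↓ ¬P) ∧ P = T ∧ T = T
Q → ((R ↓ ¬P) ∧ P) = F → T = T
¬S ∨ (Q → ((R ↓ ¬P) ∧ P)) = F ∨ T = T
Thus (B) is true.

(C): This is (Q ∨ ¬S) ↓ ((¬P ↓ ¬R) ⊕ (S → ¬P)).

¬S = ¬T = F
Q ∨ ¬S = F ∨ F = F
¬P = ¬T = F
¬R = ¬F = T
¬P ↓ ¬R = F ↓ T = F
¬P = ¬T = F
S → ¬P = T → F = F
(¬P ↓ ¬R) ⊕ (S → ¬P) = F ⊕ F = F
(Q ∨ ¬S) ↓ ((¬P ↓ ¬R) ⊕ (S → ¬P)) = F ↓ F = T
Thus (C) is true.

Count: 3.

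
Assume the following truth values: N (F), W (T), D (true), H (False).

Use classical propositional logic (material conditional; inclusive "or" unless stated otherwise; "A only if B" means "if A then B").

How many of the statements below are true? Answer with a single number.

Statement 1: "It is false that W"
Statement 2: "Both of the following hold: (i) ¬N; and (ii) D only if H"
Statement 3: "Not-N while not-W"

Statement 1: Parsed as ¬W

¬W = ¬T = F
Hence Statement 1 is false.

Statement 2: This is ¬N ∧ (D → H).

¬N = ¬F = T
D → H = T → F = F
¬N ∧ (D → H) = T ∧ F = F
Hence Statement 2 is false.

Statement 3: Formalization: ¬N ∧ ¬W

¬N = ¬F = T
¬W = ¬T = F
¬N ∧ ¬W = T ∧ F = F
So Statement 3 is false.

Count: 0.

0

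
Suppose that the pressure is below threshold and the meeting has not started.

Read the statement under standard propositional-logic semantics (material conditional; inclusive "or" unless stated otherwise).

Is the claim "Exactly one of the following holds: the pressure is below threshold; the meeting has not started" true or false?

The statement is false.

Let Q = "the pressure is above threshold" (F), L = "the meeting has started" (F).
In symbols: ~Q xor ~L

~Q = ~F = T
~L = ~F = T
~Q xor ~L = T xor T = F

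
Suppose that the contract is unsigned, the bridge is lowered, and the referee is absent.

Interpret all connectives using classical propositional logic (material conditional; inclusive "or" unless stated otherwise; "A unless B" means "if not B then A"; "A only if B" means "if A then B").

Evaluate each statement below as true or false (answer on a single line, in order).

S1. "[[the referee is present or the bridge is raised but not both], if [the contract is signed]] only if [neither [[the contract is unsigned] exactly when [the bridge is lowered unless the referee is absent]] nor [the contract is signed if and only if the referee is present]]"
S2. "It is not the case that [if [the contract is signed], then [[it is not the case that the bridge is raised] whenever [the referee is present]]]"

Let P = "the contract is signed" (F), R = "the referee is present" (F), Q = "the bridge is raised" (F).

S1: Formalization: (P -> (R xor Q)) -> ((~P <-> (~Q | ~R)) nor (P <-> R))

R xor Q = F xor F = F
P -> (R xor Q) = F -> F = T
~P = ~F = T
~Q = ~F = T
~R = ~F = T
~Q | ~R = T | T = T
~P <-> (~Q | ~R) = T <-> T = T
P <-> R = F <-> F = T
(~P <-> (~Q | ~R)) nor (P <-> R) = T nor T = F
(P -> (R xor Q)) -> ((~P <-> (~Q | ~R)) nor (P <-> R)) = T -> F = F
Thus S1 is false.

S2: In symbols: ~(P -> (R -> ~Q))

~Q = ~F = T
R -> ~Q = F -> T = T
P -> (R -> ~Q) = F -> T = T
~(P -> (R -> ~Q)) = ~T = F
So S2 is false.

S1 False / S2 False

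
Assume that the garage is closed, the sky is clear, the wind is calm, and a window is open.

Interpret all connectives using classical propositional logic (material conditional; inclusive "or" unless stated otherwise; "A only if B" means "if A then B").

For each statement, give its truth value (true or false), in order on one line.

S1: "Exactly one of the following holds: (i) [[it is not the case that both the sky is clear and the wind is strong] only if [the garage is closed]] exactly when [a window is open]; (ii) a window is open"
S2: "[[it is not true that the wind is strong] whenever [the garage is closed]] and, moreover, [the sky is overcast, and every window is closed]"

Let Q = "the sky is overcast" (False), R = "the wind is strong" (False), P = "the garage is closed" (True), S = "a window is open" (True).

S1: Parsed as (((not Q nand R) -> P) iff S) xor S

not Q = not False = True
not Q nand R = True nand False = True
(not Q nand R) -> P = True -> True = True
((not Q nand R) -> P) iff S = True iff True = True
(((not Q nand R) -> P) iff S) xor S = True xor True = False
Thus S1 is false.

S2: Formalization: (P -> not R) and (Q and not S)

not R = not False = True
P -> not R = True -> True = True
not S = not True = False
Q and not S = False and False = False
(P -> not R) and (Q and not S) = True and False = False
So S2 is false.

S1 False; S2 False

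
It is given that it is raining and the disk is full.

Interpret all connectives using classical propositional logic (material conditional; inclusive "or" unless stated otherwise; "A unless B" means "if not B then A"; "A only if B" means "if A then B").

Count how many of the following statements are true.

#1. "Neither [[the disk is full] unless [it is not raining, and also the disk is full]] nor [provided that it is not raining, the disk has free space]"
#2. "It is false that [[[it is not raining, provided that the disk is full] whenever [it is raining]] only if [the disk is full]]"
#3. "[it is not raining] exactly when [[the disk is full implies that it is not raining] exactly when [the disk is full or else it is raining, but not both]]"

0

Let G = "the disk is full" (True), L = "it is raining" (True).

#1: Formalization: (G or (not L and G)) nor (not L -> not G)

not L = not True = False
not L and G = False and True = False
G or (not L and G) = True or False = True
not L = not True = False
not G = not True = False
not L -> not G = False -> False = True
(G or (not L and G)) nor (not L -> not G) = True nor True = False
Thus #1 is false.

#2: Parsed as not ((L -> (G -> not L)) -> G)

not L = not True = False
G -> not L = True -> False = False
L -> (G -> not L) = True -> False = False
(L -> (G -> not L)) -> G = False -> True = True
not ((L -> (G -> not L)) -> G) = not True = False
Thus #2 is false.

#3: Formalization: not L iff ((G -> not L) iff (G xor L))

not L = not True = False
not L = not True = False
G -> not L = True -> False = False
G xor L = True xor True = False
(G -> not L) iff (G xor L) = False iff False = True
not L iff ((G -> not L) iff (G xor L)) = False iff True = False
Hence #3 is false.

0 of the 3 statements are true (none).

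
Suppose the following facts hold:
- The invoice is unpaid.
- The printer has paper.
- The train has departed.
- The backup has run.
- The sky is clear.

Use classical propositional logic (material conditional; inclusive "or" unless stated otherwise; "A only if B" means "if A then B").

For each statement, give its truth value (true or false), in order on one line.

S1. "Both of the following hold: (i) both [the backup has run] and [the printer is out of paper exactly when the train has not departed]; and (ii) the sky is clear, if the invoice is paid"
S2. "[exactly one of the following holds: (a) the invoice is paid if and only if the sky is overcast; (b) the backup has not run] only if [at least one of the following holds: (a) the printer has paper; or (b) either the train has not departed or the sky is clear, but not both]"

Let V = "the backup has run" (T), M = "the printer has paper" (T), G = "the train has departed" (T), W = "the invoice is paid" (F), R = "the sky is overcast" (F).

S1: In symbols: (V ∧ (¬M ↔ ¬G)) ∧ (W → ¬R)

¬M = ¬T = F
¬G = ¬T = F
¬M ↔ ¬G = F ↔ F = T
V ∧ (¬M ↔ ¬G) = T ∧ T = T
¬R = ¬F = T
W → ¬R = F → T = T
(V ∧ (¬M ↔ ¬G)) ∧ (W → ¬R) = T ∧ T = T
Hence S1 is true.

S2: Formalization: ((W ↔ R) ⊕ ¬V) → (M ∨ (¬G ⊕ ¬R))

W ↔ R = F ↔ F = T
¬V = ¬T = F
(W ↔ R) ⊕ ¬V = T ⊕ F = T
¬G = ¬T = F
¬R = ¬F = T
¬G ⊕ ¬R = F ⊕ T = T
M ∨ (¬G ⊕ ¬R) = T ∨ T = T
((W ↔ R) ⊕ ¬V) → (M ∨ (¬G ⊕ ¬R)) = T → T = T
Thus S2 is true.

S1 true; S2 true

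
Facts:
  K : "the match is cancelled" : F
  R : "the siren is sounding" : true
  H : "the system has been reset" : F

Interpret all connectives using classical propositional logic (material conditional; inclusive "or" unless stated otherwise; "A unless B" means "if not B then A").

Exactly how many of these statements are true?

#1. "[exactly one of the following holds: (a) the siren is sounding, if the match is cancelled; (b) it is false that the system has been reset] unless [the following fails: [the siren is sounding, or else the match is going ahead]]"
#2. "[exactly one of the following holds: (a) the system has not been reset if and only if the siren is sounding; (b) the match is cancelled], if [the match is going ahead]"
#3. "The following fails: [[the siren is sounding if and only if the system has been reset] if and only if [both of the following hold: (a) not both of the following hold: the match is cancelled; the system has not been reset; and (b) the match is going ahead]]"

#1: In symbols: ((K -> R) xor ~H) | ~(R | ~K)

K -> R = F -> T = T
~H = ~F = T
(K -> R) xor ~H = T xor T = F
~K = ~F = T
R | ~K = T | T = T
~(R | ~K) = ~T = F
((K -> R) xor ~H) | ~(R | ~K) = F | F = F
So #1 is false.

#2: This is ~K -> ((~H <-> R) xor K).

~K = ~F = T
~H = ~F = T
~H <-> R = T <-> T = T
(~H <-> R) xor K = T xor F = T
~K -> ((~H <-> R) xor K) = T -> T = T
So #2 is true.

#3: Parsed as ~((R <-> H) <-> ((K nand ~H) & ~K))

R <-> H = T <-> F = F
~H = ~F = T
K nand ~H = F nand T = T
~K = ~F = T
(K nand ~H) & ~K = T & T = T
(R <-> H) <-> ((K nand ~H) & ~K) = F <-> T = F
~((R <-> H) <-> ((K nand ~H) & ~K)) = ~F = T
Hence #3 is true.

Count: 2.

2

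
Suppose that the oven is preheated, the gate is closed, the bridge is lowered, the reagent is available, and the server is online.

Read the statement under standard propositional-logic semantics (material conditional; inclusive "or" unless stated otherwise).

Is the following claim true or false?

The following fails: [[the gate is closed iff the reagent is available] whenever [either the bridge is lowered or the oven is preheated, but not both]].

False

Let Q = "the bridge is raised" (F), G = "the oven is preheated" (T), N = "the gate is open" (F), K = "the reagent is available" (T).
Parsed as ~((~Q xor G) -> (~N <-> K))

~Q = ~F = T
~Q xor G = T xor T = F
~N = ~F = T
~N <-> K = T <-> T = T
(~Q xor G) -> (~N <-> K) = F -> T = T
~((~Q xor G) -> (~N <-> K)) = ~T = F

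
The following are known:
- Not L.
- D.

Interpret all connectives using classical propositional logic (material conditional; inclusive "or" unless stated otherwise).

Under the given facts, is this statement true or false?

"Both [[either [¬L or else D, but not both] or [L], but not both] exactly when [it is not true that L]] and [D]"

Parsed as (((~L xor D) xor L) <-> ~L) & D

~L = ~F = T
~L xor D = T xor T = F
(~L xor D) xor L = F xor F = F
~L = ~F = T
((~L xor D) xor L) <-> ~L = F <-> T = F
(((~L xor D) xor L) <-> ~L) & D = F & T = F

False.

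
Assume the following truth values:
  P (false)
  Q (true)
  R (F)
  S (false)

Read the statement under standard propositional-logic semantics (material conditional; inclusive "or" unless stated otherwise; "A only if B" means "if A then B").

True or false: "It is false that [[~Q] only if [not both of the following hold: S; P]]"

Formalization: ~(~Q -> (S nand P))

~Q = ~T = F
S nand P = F nand F = T
~Q -> (S nand P) = F -> T = T
~(~Q -> (S nand P)) = ~T = F

False.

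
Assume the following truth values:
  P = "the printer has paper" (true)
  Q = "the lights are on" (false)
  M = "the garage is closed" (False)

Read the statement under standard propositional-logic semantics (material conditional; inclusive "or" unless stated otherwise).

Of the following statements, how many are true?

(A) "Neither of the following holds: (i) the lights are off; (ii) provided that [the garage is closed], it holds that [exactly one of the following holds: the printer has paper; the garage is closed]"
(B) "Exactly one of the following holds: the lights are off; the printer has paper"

(A): Parsed as not Q nor (M -> (P xor M))

not Q = not False = True
P xor M = True xor False = True
M -> (P xor M) = False -> True = True
not Q nor (M -> (P xor M)) = True nor True = False
Hence (A) is false.

(B): This is not Q xor P.

not Q = not False = True
not Q xor P = True xor True = False
So (B) is false.

0 of the 2 statements are true (none).

0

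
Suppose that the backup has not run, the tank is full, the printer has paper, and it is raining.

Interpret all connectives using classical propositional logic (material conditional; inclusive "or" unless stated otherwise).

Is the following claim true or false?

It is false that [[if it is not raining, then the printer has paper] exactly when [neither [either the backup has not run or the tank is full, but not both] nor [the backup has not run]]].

Let S = "it is raining" (True), R = "the printer has paper" (True), P = "the backup has run" (False), Q = "the tank is full" (True).
This is not ((not S -> R) iff ((not P xor Q) nor not P)).

not S = not True = False
not S -> R = False -> True = True
not P = not False = True
not P xor Q = True xor True = False
not P = not False = True
(not P xor Q) nor not P = False nor True = False
(not S -> R) iff ((not P xor Q) nor not P) = True iff False = False
not ((not S -> R) iff ((not P xor Q) nor not P)) = not False = True

True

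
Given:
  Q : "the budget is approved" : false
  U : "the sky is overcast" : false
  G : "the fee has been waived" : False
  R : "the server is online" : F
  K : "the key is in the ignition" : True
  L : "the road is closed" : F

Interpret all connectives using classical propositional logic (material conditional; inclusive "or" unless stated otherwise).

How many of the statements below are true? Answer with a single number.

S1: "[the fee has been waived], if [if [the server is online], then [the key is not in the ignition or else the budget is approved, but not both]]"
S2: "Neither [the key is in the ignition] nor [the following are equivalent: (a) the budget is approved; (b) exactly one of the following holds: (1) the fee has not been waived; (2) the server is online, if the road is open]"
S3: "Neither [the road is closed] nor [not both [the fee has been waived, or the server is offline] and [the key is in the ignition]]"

1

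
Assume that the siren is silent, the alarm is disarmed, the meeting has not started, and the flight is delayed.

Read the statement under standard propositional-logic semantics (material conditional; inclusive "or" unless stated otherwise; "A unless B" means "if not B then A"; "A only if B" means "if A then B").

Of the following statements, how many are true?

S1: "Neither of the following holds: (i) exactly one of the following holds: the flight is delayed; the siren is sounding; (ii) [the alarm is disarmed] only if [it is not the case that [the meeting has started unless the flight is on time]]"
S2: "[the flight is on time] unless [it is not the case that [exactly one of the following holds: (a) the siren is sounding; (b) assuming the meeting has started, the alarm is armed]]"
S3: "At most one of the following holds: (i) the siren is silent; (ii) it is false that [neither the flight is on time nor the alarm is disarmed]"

0

Let K = "the flight is delayed" (T), M = "the siren is sounding" (F), W = "the alarm is armed" (F), H = "the meeting has started" (F).

S1: Parsed as (K ⊕ M) ↓ (¬W → ¬(H ∨ ¬K))

K ⊕ M = T ⊕ F = T
¬W = ¬F = T
¬K = ¬T = F
H ∨ ¬K = F ∨ F = F
¬(H ∨ ¬K) = ¬F = T
¬W → ¬(H ∨ ¬K) = T → T = T
(K ⊕ M) ↓ (¬W → ¬(H ∨ ¬K)) = T ↓ T = F
Hence S1 is false.

S2: Formalization: ¬K ∨ ¬(M ⊕ (H → W))

¬K = ¬T = F
H → W = F → F = T
M ⊕ (H → W) = F ⊕ T = T
¬(M ⊕ (H → W)) = ¬T = F
¬K ∨ ¬(M ⊕ (H → W)) = F ∨ F = F
So S2 is false.

S3: This is ¬M ↑ ¬(¬K ↓ ¬W).

¬M = ¬F = T
¬K = ¬T = F
¬W = ¬F = T
¬K ↓ ¬W = F ↓ T = F
¬(¬K ↓ ¬W) = ¬F = T
¬M ↑ ¬(¬K ↓ ¬W) = T ↑ T = F
Hence S3 is false.

0 of the 3 statements are true (none).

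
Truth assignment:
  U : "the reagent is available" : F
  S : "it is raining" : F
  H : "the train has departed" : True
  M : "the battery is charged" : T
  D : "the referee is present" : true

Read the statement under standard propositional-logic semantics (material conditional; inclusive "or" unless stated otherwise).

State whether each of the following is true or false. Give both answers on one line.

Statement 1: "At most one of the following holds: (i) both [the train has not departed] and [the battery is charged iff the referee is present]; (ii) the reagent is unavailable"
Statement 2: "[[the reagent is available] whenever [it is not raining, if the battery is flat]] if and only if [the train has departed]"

Statement 1: Formalization: (¬H ∧ (M ↔ D)) ↑ ¬U

¬H = ¬T = F
M ↔ D = T ↔ T = T
¬H ∧ (M ↔ D) = F ∧ T = F
¬U = ¬F = T
(¬H ∧ (M ↔ D)) ↑ ¬U = F ↑ T = T
So Statement 1 is true.

Statement 2: This is ((¬M → ¬S) → U) ↔ H.

¬M = ¬T = F
¬S = ¬F = T
¬M → ¬S = F → T = T
(¬M → ¬S) → U = T → F = F
((¬M → ¬S) → U) ↔ H = F ↔ T = F
So Statement 2 is false.

Statement 1 True, Statement 2 False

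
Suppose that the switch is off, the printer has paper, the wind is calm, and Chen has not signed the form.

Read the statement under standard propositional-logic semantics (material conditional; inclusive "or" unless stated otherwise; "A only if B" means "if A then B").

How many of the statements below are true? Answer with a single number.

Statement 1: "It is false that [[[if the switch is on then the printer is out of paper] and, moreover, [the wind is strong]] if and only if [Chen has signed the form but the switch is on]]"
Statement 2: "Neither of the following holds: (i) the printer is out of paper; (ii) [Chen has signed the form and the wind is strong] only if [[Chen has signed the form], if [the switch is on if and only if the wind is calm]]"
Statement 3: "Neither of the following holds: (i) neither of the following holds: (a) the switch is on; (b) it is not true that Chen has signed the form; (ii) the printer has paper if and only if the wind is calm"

Let L = "the switch is on" (F), K = "the printer has paper" (T), U = "the wind is strong" (F), N = "Chen has signed the form" (F).

Statement 1: Parsed as ¬(((L → ¬K) ∧ U) ↔ (N ∧ L))

¬K = ¬T = F
L → ¬K = F → F = T
(L → ¬K) ∧ U = T ∧ F = F
N ∧ L = F ∧ F = F
((L → ¬K) ∧ U) ↔ (N ∧ L) = F ↔ F = T
¬(((L → ¬K) ∧ U) ↔ (N ∧ L)) = ¬T = F
Thus Statement 1 is false.

Statement 2: In symbols: ¬K ↓ ((N ∧ U) → ((L ↔ ¬U) → N))

¬K = ¬T = F
N ∧ U = F ∧ F = F
¬U = ¬F = T
L ↔ ¬U = F ↔ T = F
(L ↔ ¬U) → N = F → F = T
(N ∧ U) → ((L ↔ ¬U) → N) = F → T = T
¬K ↓ ((N ∧ U) → ((L ↔ ¬U) → N)) = F ↓ T = F
Hence Statement 2 is false.

Statement 3: This is (L ↓ ¬N) ↓ (K ↔ ¬U).

¬N = ¬F = T
L ↓ ¬N = F ↓ T = F
¬U = ¬F = T
K ↔ ¬U = T ↔ T = T
(L ↓ ¬N) ↓ (K ↔ ¬U) = F ↓ T = F
Thus Statement 3 is false.

True statements: 0 (none).

0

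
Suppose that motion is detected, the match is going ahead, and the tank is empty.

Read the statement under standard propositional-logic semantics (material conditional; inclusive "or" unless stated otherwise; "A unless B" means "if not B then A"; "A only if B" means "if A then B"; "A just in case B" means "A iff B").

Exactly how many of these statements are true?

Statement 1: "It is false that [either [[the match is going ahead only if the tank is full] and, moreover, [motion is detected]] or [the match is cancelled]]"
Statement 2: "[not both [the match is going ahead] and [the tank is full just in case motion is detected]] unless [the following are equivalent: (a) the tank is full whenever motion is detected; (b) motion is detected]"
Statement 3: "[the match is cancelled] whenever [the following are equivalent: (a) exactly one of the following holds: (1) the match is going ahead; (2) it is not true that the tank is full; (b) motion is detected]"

3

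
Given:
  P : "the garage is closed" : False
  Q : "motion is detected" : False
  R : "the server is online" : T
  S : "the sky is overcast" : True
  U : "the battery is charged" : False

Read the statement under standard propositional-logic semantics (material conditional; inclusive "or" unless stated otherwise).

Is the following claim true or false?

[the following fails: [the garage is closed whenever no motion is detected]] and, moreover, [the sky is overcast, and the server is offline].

False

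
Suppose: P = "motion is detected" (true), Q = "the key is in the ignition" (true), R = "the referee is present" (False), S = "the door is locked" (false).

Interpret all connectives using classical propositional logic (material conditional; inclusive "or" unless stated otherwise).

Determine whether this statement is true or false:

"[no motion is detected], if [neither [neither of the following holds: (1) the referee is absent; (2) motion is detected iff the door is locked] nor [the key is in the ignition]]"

In symbols: ((¬R ↓ (P ↔ S)) ↓ Q) → ¬P

¬R = ¬F = T
P ↔ S = T ↔ F = F
¬R ↓ (P ↔ S) = T ↓ F = F
(¬R ↓ (P ↔ S)) ↓ Q = F ↓ T = F
¬P = ¬T = F
((¬R ↓ (P ↔ S)) ↓ Q) → ¬P = F → F = T

true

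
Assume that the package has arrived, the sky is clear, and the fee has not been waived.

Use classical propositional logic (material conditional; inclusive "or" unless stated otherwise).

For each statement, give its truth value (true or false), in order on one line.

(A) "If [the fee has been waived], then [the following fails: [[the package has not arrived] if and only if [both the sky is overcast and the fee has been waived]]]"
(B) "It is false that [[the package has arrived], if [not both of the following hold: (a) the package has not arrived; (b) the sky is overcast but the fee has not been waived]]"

Let R = "the fee has been waived" (F), P = "the package has arrived" (T), Q = "the sky is overcast" (F).

(A): In symbols: R → ¬(¬P ↔ (Q ∧ R))

¬P = ¬T = F
Q ∧ R = F ∧ F = F
¬P ↔ (Q ∧ R) = F ↔ F = T
¬(¬P ↔ (Q ∧ R)) = ¬T = F
R → ¬(¬P ↔ (Q ∧ R)) = F → F = T
Thus (A) is true.

(B): This is ¬((¬P ↑ (Q ∧ ¬R)) → P).

¬P = ¬T = F
¬R = ¬F = T
Q ∧ ¬R = F ∧ T = F
¬P ↑ (Q ∧ ¬R) = F ↑ F = T
(¬P ↑ (Q ∧ ¬R)) → P = T → T = T
¬((¬P ↑ (Q ∧ ¬R)) → P) = ¬T = F
Hence (B) is false.

(A) True / (B) False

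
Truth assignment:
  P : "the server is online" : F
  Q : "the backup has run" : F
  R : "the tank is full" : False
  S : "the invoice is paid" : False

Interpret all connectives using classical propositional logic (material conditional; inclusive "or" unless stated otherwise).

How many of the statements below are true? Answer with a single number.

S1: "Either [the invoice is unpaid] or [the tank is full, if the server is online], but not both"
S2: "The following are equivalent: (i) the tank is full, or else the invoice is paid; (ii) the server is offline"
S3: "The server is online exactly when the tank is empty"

S1: Formalization: ~S xor (P -> R)

~S = ~F = T
P -> R = F -> F = T
~S xor (P -> R) = T xor T = F
So S1 is false.

S2: Formalization: (R | S) <-> ~P

R | S = F | F = F
~P = ~F = T
(R | S) <-> ~P = F <-> T = F
So S2 is false.

S3: In symbols: P <-> ~R

~R = ~F = T
P <-> ~R = F <-> T = F
So S3 is false.

True statements: 0 (none).

0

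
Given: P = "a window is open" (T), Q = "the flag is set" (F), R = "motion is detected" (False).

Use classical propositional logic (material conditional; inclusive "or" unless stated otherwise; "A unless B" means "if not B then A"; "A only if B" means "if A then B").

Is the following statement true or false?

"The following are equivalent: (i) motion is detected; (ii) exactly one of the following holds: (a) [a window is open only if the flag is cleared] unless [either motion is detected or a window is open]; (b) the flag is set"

Formalization: R <-> (((P -> ~Q) | (R | P)) xor Q)

~Q = ~F = T
P -> ~Q = T -> T = T
R | P = F | T = T
(P -> ~Q) | (R | P) = T | T = T
((P -> ~Q) | (R | P)) xor Q = T xor F = T
R <-> (((P -> ~Q) | (R | P)) xor Q) = F <-> T = F

False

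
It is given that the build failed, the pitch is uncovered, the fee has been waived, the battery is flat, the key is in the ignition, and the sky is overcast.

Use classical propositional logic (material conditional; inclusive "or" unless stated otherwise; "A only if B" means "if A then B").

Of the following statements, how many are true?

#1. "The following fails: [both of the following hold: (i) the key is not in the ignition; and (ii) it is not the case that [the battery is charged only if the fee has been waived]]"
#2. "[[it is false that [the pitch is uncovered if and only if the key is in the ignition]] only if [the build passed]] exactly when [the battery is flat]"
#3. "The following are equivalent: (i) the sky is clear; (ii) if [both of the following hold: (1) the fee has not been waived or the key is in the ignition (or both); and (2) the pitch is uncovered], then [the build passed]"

3

Let U = "the key is in the ignition" (True), S = "the battery is charged" (False), R = "the fee has been waived" (True), Q = "the pitch is covered" (False), P = "the build passed" (False), V = "the sky is overcast" (True).

#1: Formalization: not (not U and not (S -> R))

not U = not True = False
S -> R = False -> True = True
not (S -> R) = not True = False
not U and not (S -> R) = False and False = False
not (not U and not (S -> R)) = not False = True
Hence #1 is true.

#2: This is (not (not Q iff U) -> P) iff not S.

not Q = not False = True
not Q iff U = True iff True = True
not (not Q iff U) = not True = False
not (not Q iff U) -> P = False -> False = True
not S = not False = True
(not (not Q iff U) -> P) iff not S = True iff True = True
Thus #2 is true.

#3: Formalization: not V iff (((not R or U) and not Q) -> P)

not V = not True = False
not R = not True = False
not R or U = False or True = True
not Q = not False = True
(not R or U) and not Q = True and True = True
((not R or U) and not Q) -> P = True -> False = False
not V iff (((not R or U) and not Q) -> P) = False iff False = True
Hence #3 is true.

Count: 3.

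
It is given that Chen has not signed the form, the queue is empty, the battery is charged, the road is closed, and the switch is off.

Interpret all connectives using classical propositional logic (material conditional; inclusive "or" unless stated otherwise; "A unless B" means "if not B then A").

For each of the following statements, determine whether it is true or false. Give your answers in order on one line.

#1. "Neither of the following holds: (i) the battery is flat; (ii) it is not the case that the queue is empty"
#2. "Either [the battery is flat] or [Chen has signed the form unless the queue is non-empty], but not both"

Let R = "the battery is charged" (True), Q = "the queue is empty" (True), P = "Chen has signed the form" (False).

#1: In symbols: not R nor not Q

not R = not True = False
not Q = not True = False
not R nor not Q = False nor False = True
So #1 is true.

#2: Formalization: not R xor (P or not Q)

not R = not True = False
not Q = not True = False
P or not Q = False or False = False
not R xor (P or not Q) = False xor False = False
So #2 is false.

#1 True / #2 False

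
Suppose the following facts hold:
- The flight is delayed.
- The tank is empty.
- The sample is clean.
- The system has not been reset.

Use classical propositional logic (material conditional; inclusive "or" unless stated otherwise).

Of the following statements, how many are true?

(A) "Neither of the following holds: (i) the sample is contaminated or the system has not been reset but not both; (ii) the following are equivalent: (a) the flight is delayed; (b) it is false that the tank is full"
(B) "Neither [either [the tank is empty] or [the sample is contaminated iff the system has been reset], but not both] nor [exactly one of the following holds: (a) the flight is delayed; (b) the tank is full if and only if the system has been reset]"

1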